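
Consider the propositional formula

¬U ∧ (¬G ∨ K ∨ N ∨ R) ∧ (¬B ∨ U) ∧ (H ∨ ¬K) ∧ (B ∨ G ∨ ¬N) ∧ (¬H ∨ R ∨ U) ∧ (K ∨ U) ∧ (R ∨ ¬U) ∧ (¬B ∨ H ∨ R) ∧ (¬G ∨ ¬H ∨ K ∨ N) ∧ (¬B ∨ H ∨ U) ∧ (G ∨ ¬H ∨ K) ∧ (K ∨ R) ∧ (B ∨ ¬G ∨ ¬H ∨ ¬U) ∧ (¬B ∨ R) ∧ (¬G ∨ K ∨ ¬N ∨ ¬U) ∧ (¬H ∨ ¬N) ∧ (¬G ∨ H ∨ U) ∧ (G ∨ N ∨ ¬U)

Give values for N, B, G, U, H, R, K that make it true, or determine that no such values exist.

Unit clause (¬U) forces U = False.
In (¬B ∨ U) only ¬B is left, so B = False.
In (K ∨ U) only K is left, so K = True.
In (H ∨ ¬K) only H is left, so H = True.
In (¬H ∨ R ∨ U) only R is left, so R = True.
In (¬H ∨ ¬N) only ¬N is left, so N = False.
Set G = False.
All clauses satisfied.

N: False, B: False, G: False, U: False, H: True, R: True, K: True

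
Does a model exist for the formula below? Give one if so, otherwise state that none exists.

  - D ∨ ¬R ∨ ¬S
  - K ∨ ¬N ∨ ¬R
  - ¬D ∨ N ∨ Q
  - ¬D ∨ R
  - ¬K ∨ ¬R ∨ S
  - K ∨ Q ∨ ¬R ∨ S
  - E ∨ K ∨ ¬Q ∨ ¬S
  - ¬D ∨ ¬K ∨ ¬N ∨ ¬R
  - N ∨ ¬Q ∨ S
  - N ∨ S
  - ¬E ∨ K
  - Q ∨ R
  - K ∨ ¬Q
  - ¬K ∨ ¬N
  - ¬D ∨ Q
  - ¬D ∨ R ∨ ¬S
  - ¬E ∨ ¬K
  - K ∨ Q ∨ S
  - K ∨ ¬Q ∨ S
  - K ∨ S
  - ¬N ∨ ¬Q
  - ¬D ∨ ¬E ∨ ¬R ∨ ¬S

Set R = True.
Set S = True.
  then (D ∨ ¬R ∨ ¬S) forces D = True.
  then (¬D ∨ Q) forces Q = True.
  then (¬N ∨ ¬Q) forces N = False.
  then (¬D ∨ ¬E ∨ ¬R ∨ ¬S) forces E = False.
  then (E ∨ K ∨ ¬Q ∨ ¬S) forces K = True.
All clauses satisfied.

R = True; S = True; D = True; N = False; Q = True; K = True; E = False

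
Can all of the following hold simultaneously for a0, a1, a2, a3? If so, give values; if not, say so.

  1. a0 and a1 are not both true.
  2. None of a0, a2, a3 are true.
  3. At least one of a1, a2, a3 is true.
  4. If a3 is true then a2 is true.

a0 = False, a1 = True, a2 = False, a3 = False

  (1) a0=F, a1=T — not both ✓
  (2) {a0, a2, a3}: 0 true — none ✓
  (3) {a1, a2, a3}: 1 true — at least one ✓
  (4) a3=F ⇒ a2: vacuous ✓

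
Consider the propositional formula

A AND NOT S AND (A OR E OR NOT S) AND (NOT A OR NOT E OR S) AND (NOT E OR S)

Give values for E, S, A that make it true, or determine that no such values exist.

E = False; S = False; A = True

Unit clause (A) forces A = True.
Unit clause (NOT S) forces S = False.
In (NOT A OR NOT E OR S) only NOT E is left, so E = False.
All clauses satisfied.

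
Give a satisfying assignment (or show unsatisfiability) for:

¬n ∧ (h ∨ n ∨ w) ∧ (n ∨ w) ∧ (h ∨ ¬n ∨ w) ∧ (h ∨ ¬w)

Unit clause (¬n) forces n = False.
In (n ∨ w) only w is left, so w = True.
In (h ∨ ¬w) only h is left, so h = True.
Check each clause:
  (¬n): ¬n holds.
  (h ∨ n ∨ w): h holds.
  (n ∨ w): w holds.
  (h ∨ ¬n ∨ w): h holds.
  (h ∨ ¬w): h holds.
All clauses satisfied.

n = False, w = True, h = True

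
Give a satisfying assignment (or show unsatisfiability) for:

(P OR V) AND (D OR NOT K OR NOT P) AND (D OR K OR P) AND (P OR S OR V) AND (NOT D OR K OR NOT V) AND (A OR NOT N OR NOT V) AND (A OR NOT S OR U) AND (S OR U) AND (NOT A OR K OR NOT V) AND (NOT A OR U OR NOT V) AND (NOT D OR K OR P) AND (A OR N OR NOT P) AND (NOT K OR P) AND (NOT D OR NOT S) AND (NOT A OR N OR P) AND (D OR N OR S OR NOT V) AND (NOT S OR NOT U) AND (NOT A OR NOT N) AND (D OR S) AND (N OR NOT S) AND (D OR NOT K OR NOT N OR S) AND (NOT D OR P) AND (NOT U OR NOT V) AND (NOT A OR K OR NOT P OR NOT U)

A = False; D = True; N = True; V = False; S = False; K = True; U = True; P = True

Set A = False.
Set D = True.
  then (NOT D OR NOT S) forces S = False.
  then (NOT D OR P) forces P = True.
  then (S OR U) forces U = True.
  then (A OR N OR NOT P) forces N = True.
  then (NOT U OR NOT V) forces V = False.
Set K = True.
All clauses satisfied.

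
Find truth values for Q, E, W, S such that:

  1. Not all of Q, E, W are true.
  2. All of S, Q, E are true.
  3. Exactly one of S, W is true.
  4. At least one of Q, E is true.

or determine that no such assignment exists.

Q=T, E=T, W=F, S=T

  (1) {Q, E, W}: 2/3 true — not all ✓
  (2) {S, Q, E}: all 3 true ✓
  (3) {S, W}: 1 true — exactly one ✓
  (4) {Q, E}: 2 true — at least one ✓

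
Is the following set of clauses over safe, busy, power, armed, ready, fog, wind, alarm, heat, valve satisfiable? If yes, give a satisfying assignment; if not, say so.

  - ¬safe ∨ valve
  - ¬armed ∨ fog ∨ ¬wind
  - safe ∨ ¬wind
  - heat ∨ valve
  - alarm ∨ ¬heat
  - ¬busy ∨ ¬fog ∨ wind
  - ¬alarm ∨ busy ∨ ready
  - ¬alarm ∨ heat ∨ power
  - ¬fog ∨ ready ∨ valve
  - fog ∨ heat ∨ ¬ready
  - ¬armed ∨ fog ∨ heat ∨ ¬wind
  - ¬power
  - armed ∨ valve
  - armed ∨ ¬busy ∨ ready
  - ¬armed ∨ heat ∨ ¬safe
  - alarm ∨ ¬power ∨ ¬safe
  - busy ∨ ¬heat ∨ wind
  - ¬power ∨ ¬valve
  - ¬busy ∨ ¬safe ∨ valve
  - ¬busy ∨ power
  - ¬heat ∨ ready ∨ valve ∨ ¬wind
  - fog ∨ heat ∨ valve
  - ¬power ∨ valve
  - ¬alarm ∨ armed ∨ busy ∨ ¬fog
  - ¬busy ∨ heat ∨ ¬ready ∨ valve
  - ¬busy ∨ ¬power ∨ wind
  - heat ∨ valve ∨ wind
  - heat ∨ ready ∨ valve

safe: False, busy: False, power: False, armed: False, ready: False, fog: False, wind: False, alarm: False, heat: False, valve: True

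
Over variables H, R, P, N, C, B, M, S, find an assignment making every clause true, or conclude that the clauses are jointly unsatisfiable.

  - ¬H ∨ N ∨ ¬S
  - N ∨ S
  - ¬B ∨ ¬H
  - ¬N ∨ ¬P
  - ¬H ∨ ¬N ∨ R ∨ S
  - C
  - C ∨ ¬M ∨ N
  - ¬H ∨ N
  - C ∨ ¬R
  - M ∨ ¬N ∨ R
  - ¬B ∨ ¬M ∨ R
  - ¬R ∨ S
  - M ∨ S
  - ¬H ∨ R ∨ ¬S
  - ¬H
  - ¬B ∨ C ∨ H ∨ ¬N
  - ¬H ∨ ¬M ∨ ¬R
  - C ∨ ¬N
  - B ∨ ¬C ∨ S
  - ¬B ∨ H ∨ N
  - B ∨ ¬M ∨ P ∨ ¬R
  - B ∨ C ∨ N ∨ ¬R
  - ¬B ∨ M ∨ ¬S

H: False, R: True, P: False, N: True, C: True, B: False, M: False, S: True

Unit clause (C) forces C = True.
Unit clause (¬H) forces H = False.
Set R = True.
  then (¬R ∨ S) forces S = True.
Set P = False.
Set N = True.
Set B = False.
  then (B ∨ ¬M ∨ P ∨ ¬R) forces M = False.
All clauses satisfied.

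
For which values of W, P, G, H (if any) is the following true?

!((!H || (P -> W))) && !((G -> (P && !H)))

W = False, P = True, G = True, H = True

  !((!H || (P -> W))) = True
    !H || (P -> W) = False
      !H = False
      P -> W = False
  !((G -> (P && !H))) = True
    G -> (P && !H) = False
      P && !H = False
        !H = False
Both conjuncts True, so the formula holds.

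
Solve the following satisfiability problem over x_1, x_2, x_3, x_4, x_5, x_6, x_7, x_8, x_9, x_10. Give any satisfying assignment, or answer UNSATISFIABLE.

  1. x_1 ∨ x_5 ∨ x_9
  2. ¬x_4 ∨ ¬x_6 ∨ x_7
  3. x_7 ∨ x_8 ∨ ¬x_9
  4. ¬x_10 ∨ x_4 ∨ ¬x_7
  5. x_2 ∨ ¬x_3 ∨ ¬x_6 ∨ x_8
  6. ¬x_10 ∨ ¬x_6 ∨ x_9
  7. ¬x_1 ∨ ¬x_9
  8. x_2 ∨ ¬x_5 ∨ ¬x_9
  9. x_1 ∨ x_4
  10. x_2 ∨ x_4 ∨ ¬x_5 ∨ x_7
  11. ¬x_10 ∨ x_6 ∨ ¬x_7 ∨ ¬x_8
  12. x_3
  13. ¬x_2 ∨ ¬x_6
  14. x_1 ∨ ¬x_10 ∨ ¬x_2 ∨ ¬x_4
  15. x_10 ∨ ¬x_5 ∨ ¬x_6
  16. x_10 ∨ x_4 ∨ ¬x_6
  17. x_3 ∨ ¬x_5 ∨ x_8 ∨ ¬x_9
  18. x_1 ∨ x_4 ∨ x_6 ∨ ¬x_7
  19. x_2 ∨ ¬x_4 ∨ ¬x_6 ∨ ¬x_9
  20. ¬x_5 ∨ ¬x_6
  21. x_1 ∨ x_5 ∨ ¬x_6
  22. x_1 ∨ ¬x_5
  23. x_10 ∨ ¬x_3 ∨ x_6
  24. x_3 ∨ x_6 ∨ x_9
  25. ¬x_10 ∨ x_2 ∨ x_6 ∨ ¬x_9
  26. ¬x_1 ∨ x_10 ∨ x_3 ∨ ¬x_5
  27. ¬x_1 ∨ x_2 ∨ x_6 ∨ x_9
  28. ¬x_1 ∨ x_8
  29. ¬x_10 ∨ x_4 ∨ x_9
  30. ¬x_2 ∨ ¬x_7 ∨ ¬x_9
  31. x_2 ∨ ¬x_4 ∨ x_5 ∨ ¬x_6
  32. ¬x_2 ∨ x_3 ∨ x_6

x_1 = True; x_2 = True; x_3 = True; x_4 = True; x_5 = True; x_6 = False; x_7 = False; x_8 = True; x_9 = False; x_10 = True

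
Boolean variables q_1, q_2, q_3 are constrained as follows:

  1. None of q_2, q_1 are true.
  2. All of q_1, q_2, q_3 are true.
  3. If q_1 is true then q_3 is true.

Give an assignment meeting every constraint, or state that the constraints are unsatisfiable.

Case q_1 = True:
  Constraint (1) is violated (q_1=T) — contradiction.
Case q_1 = False:
  Constraint (2) is violated (q_1=F) — contradiction.
Both cases fail — unsatisfiable.

No satisfying assignment exists.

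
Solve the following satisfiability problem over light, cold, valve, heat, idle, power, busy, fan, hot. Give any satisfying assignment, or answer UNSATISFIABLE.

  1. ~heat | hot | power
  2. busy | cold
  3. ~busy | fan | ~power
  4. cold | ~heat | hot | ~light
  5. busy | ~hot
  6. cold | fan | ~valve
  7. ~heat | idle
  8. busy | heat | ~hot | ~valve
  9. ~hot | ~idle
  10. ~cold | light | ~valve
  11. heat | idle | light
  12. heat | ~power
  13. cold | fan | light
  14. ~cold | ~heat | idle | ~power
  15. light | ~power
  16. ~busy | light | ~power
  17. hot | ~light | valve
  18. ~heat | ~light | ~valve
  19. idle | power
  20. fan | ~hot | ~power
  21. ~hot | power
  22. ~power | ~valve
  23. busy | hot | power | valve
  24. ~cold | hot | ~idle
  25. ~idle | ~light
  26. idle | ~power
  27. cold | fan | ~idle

light: False, cold: False, valve: True, heat: False, idle: True, power: False, busy: True, fan: True, hot: False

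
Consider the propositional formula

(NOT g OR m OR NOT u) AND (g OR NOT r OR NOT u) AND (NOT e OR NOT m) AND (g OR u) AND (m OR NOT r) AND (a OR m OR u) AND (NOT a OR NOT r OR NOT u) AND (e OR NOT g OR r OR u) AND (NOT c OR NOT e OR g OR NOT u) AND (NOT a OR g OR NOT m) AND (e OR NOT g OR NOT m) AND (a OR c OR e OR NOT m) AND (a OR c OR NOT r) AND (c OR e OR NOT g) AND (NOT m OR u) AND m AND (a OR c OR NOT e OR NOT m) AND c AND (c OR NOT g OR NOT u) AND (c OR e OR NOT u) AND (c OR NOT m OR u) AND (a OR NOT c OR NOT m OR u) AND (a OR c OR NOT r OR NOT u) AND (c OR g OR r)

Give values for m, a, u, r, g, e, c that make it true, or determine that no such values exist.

m = True; a = False; u = True; r = False; g = False; e = False; c = True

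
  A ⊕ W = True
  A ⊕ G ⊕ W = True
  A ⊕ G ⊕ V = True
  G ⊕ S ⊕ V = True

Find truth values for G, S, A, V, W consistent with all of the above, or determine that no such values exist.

G: False, S: False, A: False, V: True, W: True

A ⊕ W = F ⊕ T = True ✓
A ⊕ G ⊕ W = F ⊕ F ⊕ T = True ✓
A ⊕ G ⊕ V = F ⊕ F ⊕ T = True ✓
G ⊕ S ⊕ V = F ⊕ F ⊕ T = True ✓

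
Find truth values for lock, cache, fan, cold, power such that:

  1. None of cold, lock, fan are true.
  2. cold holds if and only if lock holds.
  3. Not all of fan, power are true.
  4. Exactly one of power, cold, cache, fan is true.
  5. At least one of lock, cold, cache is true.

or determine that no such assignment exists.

lock = False; cache = True; fan = False; cold = False; power = False

  (1) {cold, lock, fan}: 0 true — none ✓
  (2) cold=F, lock=F — same ✓
  (3) {fan, power}: 0/2 true — not all ✓
  (4) {power, cold, cache, fan}: 1 true — exactly one ✓
  (5) {lock, cold, cache}: 1 true — at least one ✓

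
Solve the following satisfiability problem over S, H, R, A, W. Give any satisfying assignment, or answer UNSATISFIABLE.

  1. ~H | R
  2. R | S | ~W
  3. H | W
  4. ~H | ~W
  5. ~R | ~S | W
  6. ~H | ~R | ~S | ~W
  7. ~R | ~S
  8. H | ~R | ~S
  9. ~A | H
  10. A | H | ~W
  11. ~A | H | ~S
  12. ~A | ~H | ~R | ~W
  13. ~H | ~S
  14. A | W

S=F; H=T; R=T; A=T; W=F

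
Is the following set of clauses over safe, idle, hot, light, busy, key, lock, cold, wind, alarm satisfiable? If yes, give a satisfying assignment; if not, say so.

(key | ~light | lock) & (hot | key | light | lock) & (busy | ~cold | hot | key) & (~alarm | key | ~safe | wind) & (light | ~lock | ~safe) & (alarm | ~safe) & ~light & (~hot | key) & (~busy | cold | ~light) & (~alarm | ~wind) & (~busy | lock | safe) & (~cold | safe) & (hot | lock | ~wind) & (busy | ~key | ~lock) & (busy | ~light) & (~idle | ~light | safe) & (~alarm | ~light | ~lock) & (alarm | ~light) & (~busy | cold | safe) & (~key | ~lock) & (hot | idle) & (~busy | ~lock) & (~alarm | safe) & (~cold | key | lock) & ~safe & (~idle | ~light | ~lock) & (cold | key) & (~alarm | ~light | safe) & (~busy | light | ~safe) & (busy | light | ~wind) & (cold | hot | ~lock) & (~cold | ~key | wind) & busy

No satisfying assignment exists.

Case safe = True:
  Clause (~safe) is falsified — contradiction.
Case safe = False:
  (~light) forces light = False.
  (~cold | safe) forces cold = False.
  (~busy | cold | safe) forces busy = False.
  Clause (busy) is falsified — contradiction.
Both cases fail, so the formula is unsatisfiable.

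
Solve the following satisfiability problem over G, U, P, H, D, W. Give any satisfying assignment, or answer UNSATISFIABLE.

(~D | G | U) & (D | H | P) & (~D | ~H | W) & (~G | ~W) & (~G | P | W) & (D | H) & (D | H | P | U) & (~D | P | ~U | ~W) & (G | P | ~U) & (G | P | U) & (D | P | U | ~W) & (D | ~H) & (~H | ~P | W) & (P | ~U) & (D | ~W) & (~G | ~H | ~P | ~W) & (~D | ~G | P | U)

G = True, U = False, P = True, H = False, D = True, W = False

Set G = True.
  then (~G | ~W) forces W = False.
  then (~G | P | W) forces P = True.
  then (~H | ~P | W) forces H = False.
  then (D | H) forces D = True.
Set U = False.
All clauses satisfied.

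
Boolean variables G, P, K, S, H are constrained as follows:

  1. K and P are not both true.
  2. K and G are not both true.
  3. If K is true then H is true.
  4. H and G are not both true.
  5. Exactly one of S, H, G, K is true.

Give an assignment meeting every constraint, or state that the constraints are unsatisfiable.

G = True, P = False, K = False, S = False, H = False

  (1) K=F, P=F — not both ✓
  (2) K=F, G=T — not both ✓
  (3) K=F ⇒ H: vacuous ✓
  (4) H=F, G=T — not both ✓
  (5) {S, H, G, K}: 1 true — exactly one ✓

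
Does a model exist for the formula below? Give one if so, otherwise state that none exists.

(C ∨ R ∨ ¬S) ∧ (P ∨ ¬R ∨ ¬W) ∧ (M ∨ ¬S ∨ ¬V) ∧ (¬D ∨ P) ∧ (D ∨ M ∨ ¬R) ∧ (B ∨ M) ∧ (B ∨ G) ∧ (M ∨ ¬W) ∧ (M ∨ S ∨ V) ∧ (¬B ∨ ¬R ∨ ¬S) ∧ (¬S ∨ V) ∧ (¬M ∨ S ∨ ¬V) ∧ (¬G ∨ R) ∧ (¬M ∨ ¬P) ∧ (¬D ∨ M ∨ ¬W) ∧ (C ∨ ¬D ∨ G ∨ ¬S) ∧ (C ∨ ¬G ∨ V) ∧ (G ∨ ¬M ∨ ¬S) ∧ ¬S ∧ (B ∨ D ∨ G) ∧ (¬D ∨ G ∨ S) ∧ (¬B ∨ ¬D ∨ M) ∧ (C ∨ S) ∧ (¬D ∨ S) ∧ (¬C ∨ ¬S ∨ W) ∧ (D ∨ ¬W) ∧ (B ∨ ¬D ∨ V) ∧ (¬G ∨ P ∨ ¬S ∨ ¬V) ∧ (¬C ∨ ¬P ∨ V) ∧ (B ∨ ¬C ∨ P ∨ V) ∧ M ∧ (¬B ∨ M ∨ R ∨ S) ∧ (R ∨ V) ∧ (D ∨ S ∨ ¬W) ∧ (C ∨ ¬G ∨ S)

C = True; W = False; P = False; D = False; G = False; V = False; S = False; M = True; B = True; R = True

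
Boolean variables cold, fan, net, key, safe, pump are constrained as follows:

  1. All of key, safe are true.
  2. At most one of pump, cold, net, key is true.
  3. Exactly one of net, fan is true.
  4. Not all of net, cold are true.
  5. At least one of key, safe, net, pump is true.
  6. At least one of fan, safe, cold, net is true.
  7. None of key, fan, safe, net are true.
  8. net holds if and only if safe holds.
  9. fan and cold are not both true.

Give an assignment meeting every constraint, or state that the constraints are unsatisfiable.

Case key = True:
  Constraint (7) is violated (key=T) — contradiction.
Case key = False:
  Constraint (1) is violated (key=F) — contradiction.
Both cases fail — unsatisfiable.

No satisfying assignment exists.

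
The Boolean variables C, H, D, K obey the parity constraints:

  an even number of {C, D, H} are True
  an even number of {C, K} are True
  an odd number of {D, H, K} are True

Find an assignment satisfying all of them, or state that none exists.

Adding constraints 1, 2, 3 mod 2: every variable appears an even number of times on the left, so the left side is 0.
But the right sides sum to 1 (mod 2). 0 ≠ 1 — the system is inconsistent.

UNSATISFIABLE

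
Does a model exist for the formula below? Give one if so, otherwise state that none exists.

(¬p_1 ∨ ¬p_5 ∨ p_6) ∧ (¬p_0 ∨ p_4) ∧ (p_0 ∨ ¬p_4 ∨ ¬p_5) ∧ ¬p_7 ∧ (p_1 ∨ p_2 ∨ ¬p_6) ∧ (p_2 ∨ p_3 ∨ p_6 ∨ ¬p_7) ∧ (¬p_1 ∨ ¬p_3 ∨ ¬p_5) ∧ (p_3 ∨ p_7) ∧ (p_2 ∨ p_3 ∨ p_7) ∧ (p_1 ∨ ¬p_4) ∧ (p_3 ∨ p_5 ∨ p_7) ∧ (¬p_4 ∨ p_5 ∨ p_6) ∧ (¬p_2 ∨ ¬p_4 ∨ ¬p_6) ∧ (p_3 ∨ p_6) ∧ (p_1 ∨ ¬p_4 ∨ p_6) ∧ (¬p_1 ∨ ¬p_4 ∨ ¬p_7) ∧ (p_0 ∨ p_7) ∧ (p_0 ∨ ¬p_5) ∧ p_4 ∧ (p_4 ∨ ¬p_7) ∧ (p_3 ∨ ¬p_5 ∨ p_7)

p_0=T, p_1=T, p_2=F, p_3=T, p_4=T, p_5=F, p_6=T, p_7=F

Unit clause (¬p_7) forces p_7 = False.
In (p_3 ∨ p_7) only p_3 is left, so p_3 = True.
In (p_0 ∨ p_7) only p_0 is left, so p_0 = True.
Unit clause (p_4) forces p_4 = True.
In (p_1 ∨ ¬p_4) only p_1 is left, so p_1 = True.
In (¬p_1 ∨ ¬p_3 ∨ ¬p_5) only ¬p_5 is left, so p_5 = False.
In (¬p_4 ∨ p_5 ∨ p_6) only p_6 is left, so p_6 = True.
In (¬p_2 ∨ ¬p_4 ∨ ¬p_6) only ¬p_2 is left, so p_2 = False.
All clauses satisfied.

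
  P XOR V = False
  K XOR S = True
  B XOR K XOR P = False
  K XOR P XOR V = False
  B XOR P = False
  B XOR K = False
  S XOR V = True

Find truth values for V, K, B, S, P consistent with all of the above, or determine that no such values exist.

V = False, K = False, B = False, S = True, P = False

P XOR V = F XOR F = False ✓
K XOR S = F XOR T = True ✓
B XOR K XOR P = F XOR F XOR F = False ✓
K XOR P XOR V = F XOR F XOR F = False ✓
B XOR P = F XOR F = False ✓
B XOR K = F XOR F = False ✓
S XOR V = T XOR F = True ✓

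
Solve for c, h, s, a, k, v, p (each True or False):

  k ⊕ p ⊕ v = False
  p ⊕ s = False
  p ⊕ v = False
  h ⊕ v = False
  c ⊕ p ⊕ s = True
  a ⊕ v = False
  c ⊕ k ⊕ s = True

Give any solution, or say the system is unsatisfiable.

c: True; h: False; s: False; a: False; k: False; v: False; p: False

k ⊕ p ⊕ v = F ⊕ F ⊕ F = False ✓
p ⊕ s = F ⊕ F = False ✓
p ⊕ v = F ⊕ F = False ✓
h ⊕ v = F ⊕ F = False ✓
c ⊕ p ⊕ s = T ⊕ F ⊕ F = True ✓
a ⊕ v = F ⊕ F = False ✓
c ⊕ k ⊕ s = T ⊕ F ⊕ F = True ✓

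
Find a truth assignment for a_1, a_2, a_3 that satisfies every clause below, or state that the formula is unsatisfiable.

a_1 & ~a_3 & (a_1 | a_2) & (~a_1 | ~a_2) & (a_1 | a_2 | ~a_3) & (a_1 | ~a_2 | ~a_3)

Unit clause (a_1) forces a_1 = True.
Unit clause (~a_3) forces a_3 = False.
In (~a_1 | ~a_2) only ~a_2 is left, so a_2 = False.
Check each clause:
  (a_1): a_1 holds.
  (~a_3): ~a_3 holds.
  (a_1 | a_2): a_1 holds.
  (~a_1 | ~a_2): ~a_2 holds.
  (a_1 | a_2 | ~a_3): a_1 holds.
  (a_1 | ~a_2 | ~a_3): a_1 holds.
All clauses satisfied.

a_1=T, a_2=F, a_3=F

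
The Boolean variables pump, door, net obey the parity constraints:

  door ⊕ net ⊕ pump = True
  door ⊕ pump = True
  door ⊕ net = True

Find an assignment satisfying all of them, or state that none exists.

pump = False, door = True, net = False

door ⊕ net ⊕ pump = T ⊕ F ⊕ F = True ✓
door ⊕ pump = T ⊕ F = True ✓
door ⊕ net = T ⊕ F = True ✓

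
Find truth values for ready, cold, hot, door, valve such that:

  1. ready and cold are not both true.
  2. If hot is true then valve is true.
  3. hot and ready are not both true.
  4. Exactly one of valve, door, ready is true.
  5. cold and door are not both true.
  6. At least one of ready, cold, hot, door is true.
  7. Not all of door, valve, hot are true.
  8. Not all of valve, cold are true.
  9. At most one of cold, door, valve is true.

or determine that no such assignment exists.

ready: True; cold: False; hot: False; door: False; valve: False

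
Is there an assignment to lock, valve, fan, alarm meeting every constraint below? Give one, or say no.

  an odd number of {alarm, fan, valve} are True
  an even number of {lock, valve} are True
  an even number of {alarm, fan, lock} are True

Adding constraints 1, 2, 3 mod 2: every variable appears an even number of times on the left, so the left side is 0.
But the right sides sum to 1 (mod 2). 0 ≠ 1 — the system is inconsistent.

Unsatisfiable — no assignment works.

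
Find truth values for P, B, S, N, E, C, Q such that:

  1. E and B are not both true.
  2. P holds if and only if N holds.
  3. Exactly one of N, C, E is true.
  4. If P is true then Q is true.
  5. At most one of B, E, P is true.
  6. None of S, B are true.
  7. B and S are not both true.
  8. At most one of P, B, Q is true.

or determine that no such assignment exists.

P=F; B=F; S=F; N=F; E=F; C=T; Q=F

  (1) E=F, B=F — not both ✓
  (2) P=F, N=F — same ✓
  (3) {N, C, E}: 1 true — exactly one ✓
  (4) P=F ⇒ Q: vacuous ✓
  (5) {B, E, P}: 0 true — at most one ✓
  (6) {S, B}: 0 true — none ✓
  (7) B=F, S=F — not both ✓
  (8) {P, B, Q}: 0 true — at most one ✓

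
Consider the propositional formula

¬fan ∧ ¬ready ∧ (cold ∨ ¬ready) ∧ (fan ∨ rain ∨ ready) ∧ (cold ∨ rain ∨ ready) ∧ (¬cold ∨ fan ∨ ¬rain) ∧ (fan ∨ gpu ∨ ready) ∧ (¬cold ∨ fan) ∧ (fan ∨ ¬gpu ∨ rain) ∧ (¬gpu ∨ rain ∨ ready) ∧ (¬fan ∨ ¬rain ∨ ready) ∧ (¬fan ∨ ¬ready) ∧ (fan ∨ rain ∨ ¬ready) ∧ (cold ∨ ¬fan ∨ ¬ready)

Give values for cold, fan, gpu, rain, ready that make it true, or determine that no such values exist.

cold=F, fan=F, gpu=T, rain=T, ready=F

Unit clause (¬fan) forces fan = False.
Unit clause (¬ready) forces ready = False.
In (fan ∨ rain ∨ ready) only rain is left, so rain = True.
In (¬cold ∨ fan ∨ ¬rain) only ¬cold is left, so cold = False.
In (fan ∨ gpu ∨ ready) only gpu is left, so gpu = True.
All clauses satisfied.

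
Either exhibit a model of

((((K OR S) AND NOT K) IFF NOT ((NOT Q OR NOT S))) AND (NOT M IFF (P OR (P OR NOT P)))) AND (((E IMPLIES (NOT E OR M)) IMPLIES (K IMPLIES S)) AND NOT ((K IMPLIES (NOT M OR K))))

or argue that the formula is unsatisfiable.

Unsatisfiable

The conjunct NOT ((K IMPLIES (NOT M OR K))) is unsatisfiable on its own:
  K=F, M=F: evaluates to False.
  K=F, M=T: evaluates to False.
  K=T, M=F: evaluates to False.
  K=T, M=T: evaluates to False.
So the whole conjunction is unsatisfiable.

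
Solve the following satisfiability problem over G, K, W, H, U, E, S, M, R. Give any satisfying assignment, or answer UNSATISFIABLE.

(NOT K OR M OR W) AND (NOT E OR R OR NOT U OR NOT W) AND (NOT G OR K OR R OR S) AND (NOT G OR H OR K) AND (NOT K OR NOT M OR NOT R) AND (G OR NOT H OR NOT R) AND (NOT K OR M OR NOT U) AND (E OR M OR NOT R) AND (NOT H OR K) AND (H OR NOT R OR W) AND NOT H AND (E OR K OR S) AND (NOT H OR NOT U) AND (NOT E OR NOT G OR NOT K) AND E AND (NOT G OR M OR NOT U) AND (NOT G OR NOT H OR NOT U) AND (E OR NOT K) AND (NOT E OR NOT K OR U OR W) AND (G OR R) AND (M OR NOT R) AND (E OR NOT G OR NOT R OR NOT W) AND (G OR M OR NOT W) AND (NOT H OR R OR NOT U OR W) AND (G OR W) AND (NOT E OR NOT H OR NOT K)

Unit clause (NOT H) forces H = False.
Unit clause (E) forces E = True.
Try G = True:
  (NOT G OR H OR K) forces K = True.
  clause (NOT E OR NOT G OR NOT K) is falsified — backtrack.
So G = False.
  then (G OR R) forces R = True.
  then (M OR NOT R) forces M = True.
  then (G OR W) forces W = True.
  then (NOT K OR NOT M OR NOT R) forces K = False.
Set U = False.
Set S = False.
All clauses satisfied.

G: False, K: False, W: True, H: False, U: False, E: True, S: False, M: True, R: True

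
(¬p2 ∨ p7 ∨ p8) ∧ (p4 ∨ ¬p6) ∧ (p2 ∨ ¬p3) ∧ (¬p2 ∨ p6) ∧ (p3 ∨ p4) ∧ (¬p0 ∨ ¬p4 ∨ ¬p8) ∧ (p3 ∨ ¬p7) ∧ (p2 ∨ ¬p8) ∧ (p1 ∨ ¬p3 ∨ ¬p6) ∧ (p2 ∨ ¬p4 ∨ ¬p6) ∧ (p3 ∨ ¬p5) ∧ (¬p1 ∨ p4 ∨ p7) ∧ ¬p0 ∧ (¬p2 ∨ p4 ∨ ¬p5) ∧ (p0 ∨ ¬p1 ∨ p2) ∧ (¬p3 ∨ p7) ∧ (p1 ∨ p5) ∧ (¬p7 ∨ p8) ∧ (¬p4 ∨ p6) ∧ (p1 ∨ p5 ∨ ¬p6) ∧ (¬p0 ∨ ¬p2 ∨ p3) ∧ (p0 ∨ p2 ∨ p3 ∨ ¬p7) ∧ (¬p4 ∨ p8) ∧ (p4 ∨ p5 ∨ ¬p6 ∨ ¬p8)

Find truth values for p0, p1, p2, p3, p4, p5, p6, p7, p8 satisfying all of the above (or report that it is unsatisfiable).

Unit clause (¬p0) forces p0 = False.
Set p1 = True.
  then (p0 ∨ ¬p1 ∨ p2) forces p2 = True.
  then (¬p2 ∨ p6) forces p6 = True.
  then (p4 ∨ ¬p6) forces p4 = True.
  then (¬p4 ∨ p8) forces p8 = True.
Set p3 = True.
  then (¬p3 ∨ p7) forces p7 = True.
Set p5 = False.
All clauses satisfied.

p0 = False; p1 = True; p2 = True; p3 = True; p4 = True; p5 = False; p6 = True; p7 = True; p8 = True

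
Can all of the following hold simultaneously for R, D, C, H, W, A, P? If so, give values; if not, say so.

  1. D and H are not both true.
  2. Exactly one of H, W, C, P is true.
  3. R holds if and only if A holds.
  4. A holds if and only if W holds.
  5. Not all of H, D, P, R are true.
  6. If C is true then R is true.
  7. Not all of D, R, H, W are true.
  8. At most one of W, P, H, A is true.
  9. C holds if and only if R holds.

R = False, D = False, C = False, H = False, W = False, A = False, P = True

  (1) D=F, H=F — not both ✓
  (2) {H, W, C, P}: 1 true — exactly one ✓
  (3) R=F, A=F — same ✓
  (4) A=F, W=F — same ✓
  (5) {H, D, P, R}: 1/4 true — not all ✓
  (6) C=F ⇒ R: vacuous ✓
  (7) {D, R, H, W}: 0/4 true — not all ✓
  (8) {W, P, H, A}: 1 true — at most one ✓
  (9) C=F, R=F — same ✓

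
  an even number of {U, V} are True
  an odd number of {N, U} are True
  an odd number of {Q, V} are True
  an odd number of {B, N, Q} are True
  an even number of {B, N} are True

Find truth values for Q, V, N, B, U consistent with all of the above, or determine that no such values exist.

Q=T, V=F, N=T, B=T, U=F

{U, V}: 0 true → even ✓
{N, U}: 1 true → odd ✓
{Q, V}: 1 true → odd ✓
{B, N, Q}: 3 true → odd ✓
{B, N}: 2 true → even ✓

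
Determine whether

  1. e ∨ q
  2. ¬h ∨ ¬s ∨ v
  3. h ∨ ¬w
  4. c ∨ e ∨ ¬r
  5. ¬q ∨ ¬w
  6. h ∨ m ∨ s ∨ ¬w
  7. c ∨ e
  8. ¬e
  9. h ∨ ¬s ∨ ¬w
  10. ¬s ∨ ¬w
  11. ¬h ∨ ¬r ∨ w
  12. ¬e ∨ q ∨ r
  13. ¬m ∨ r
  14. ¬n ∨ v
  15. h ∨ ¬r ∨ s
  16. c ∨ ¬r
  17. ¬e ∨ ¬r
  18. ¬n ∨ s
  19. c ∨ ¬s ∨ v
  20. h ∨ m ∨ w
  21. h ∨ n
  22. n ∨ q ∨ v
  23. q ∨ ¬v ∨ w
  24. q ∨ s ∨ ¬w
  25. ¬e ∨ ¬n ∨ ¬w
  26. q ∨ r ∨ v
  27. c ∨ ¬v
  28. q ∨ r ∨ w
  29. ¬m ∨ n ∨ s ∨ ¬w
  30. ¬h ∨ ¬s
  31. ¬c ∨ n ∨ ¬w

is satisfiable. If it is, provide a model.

h: True, s: False, n: False, c: True, w: False, v: True, q: True, r: False, e: False, m: False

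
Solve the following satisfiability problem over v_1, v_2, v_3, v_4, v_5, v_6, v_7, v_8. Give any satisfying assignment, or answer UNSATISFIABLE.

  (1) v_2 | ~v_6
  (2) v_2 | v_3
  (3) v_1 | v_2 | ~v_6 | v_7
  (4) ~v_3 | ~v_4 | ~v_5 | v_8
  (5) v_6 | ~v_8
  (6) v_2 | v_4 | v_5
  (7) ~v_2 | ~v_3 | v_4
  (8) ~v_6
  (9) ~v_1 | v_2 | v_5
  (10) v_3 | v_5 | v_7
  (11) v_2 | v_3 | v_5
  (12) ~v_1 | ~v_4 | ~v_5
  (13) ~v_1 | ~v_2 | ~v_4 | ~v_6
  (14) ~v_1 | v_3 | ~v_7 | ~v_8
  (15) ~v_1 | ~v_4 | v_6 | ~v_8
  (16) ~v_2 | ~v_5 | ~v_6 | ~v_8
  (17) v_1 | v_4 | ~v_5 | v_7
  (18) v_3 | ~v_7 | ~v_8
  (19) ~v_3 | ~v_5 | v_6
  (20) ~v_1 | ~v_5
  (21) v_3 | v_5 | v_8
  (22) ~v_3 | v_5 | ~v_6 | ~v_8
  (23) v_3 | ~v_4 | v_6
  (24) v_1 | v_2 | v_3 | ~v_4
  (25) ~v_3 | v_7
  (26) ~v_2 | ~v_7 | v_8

Unit clause (~v_6) forces v_6 = False.
In (v_6 | ~v_8) only ~v_8 is left, so v_8 = False.
Set v_1 = False.
Try v_2 = True:
  (~v_2 | ~v_7 | v_8) forces v_7 = False.
  (~v_3 | v_7) forces v_3 = False.
  (v_3 | v_5 | v_7) forces v_5 = True.
  (v_1 | v_4 | ~v_5 | v_7) forces v_4 = True.
  clause (v_3 | ~v_4 | v_6) is falsified — backtrack.
So v_2 = False.
  then (v_2 | v_3) forces v_3 = True.
  then (~v_3 | ~v_5 | v_6) forces v_5 = False.
  then (~v_3 | v_7) forces v_7 = True.
  then (v_2 | v_4 | v_5) forces v_4 = True.
All clauses satisfied.

v_1 = False; v_2 = False; v_3 = True; v_4 = True; v_5 = False; v_6 = False; v_7 = True; v_8 = False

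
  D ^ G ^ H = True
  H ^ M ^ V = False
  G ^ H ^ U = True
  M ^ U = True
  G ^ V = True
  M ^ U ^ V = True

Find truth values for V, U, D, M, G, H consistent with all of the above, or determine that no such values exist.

Adding constraints 2, 3, 4, 5 mod 2: every variable appears an even number of times on the left, so the left side is 0.
But the right sides sum to 1 (mod 2). 0 ≠ 1 — the system is inconsistent.

UNSATISFIABLE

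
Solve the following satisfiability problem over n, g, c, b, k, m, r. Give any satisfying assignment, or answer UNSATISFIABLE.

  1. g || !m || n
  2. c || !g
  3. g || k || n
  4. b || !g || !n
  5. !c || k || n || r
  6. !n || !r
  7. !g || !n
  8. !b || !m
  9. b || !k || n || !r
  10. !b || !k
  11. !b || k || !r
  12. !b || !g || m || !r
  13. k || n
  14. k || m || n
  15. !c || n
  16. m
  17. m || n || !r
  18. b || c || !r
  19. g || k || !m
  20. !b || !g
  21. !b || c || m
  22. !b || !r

n = True, g = False, c = True, b = False, k = True, m = True, r = False

Unit clause (m) forces m = True.
In (!b || !m) only !b is left, so b = False.
Try n = False:
  (g || !m || n) forces g = True.
  (c || !g) forces c = True.
  clause (!c || n) is falsified — backtrack.
So n = True.
  then (b || !g || !n) forces g = False.
  then (!n || !r) forces r = False.
  then (g || k || !m) forces k = True.
Set c = True.
All clauses satisfied.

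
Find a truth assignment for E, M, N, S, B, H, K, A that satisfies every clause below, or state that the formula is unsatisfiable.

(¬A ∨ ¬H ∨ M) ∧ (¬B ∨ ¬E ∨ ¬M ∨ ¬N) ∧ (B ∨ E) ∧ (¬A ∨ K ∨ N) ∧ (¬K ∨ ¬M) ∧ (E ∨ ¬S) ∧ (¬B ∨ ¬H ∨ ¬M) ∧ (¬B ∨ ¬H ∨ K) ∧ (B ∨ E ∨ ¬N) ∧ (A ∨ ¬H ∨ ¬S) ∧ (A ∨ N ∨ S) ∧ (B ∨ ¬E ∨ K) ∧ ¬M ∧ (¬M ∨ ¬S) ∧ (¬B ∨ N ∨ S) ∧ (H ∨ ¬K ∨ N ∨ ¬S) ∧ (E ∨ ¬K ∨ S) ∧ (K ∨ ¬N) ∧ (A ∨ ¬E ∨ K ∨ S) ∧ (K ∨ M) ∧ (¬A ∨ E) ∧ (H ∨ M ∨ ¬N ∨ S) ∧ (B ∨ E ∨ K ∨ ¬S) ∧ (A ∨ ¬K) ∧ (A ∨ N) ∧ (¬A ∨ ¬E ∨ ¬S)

E = True; M = False; N = False; S = False; B = False; H = False; K = True; A = True

Unit clause (¬M) forces M = False.
In (K ∨ M) only K is left, so K = True.
In (A ∨ ¬K) only A is left, so A = True.
In (¬A ∨ ¬H ∨ M) only ¬H is left, so H = False.
In (¬A ∨ E) only E is left, so E = True.
In (¬A ∨ ¬E ∨ ¬S) only ¬S is left, so S = False.
In (H ∨ M ∨ ¬N ∨ S) only ¬N is left, so N = False.
In (¬B ∨ N ∨ S) only ¬B is left, so B = False.
All clauses satisfied.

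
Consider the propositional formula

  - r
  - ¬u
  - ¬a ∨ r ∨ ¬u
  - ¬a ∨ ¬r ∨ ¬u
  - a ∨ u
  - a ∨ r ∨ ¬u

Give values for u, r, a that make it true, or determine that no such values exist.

u: False, r: True, a: True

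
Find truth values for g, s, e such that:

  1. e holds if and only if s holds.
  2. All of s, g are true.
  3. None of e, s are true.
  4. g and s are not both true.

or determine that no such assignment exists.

The formula is unsatisfiable.

Case s = True:
  Constraint (3) is violated (s=T) — contradiction.
Case s = False:
  Constraint (2) is violated (s=F) — contradiction.
Both cases fail — unsatisfiable.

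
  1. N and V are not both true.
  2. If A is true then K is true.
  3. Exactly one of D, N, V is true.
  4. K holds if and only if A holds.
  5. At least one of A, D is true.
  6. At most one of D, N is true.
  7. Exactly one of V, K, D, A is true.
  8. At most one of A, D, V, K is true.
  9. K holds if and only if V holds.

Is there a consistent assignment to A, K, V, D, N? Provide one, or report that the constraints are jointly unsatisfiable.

A = False, K = False, V = False, D = True, N = False

  (1) N=F, V=F — not both ✓
  (2) A=F ⇒ K: vacuous ✓
  (3) {D, N, V}: 1 true — exactly one ✓
  (4) K=F, A=F — same ✓
  (5) {A, D}: 1 true — at least one ✓
  (6) {D, N}: 1 true — at most one ✓
  (7) {V, K, D, A}: 1 true — exactly one ✓
  (8) {A, D, V, K}: 1 true — at most one ✓
  (9) K=F, V=F — same ✓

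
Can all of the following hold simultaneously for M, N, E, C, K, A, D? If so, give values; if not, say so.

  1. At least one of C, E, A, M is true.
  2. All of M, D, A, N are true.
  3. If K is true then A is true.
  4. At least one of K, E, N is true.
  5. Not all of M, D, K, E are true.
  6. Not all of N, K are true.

M=T, N=T, E=F, C=T, K=F, A=T, D=T

  (1) {C, E, A, M}: 3 true — at least one ✓
  (2) {M, D, A, N}: all 4 true ✓
  (3) K=F ⇒ A: vacuous ✓
  (4) {K, E, N}: 1 true — at least one ✓
  (5) {M, D, K, E}: 2/4 true — not all ✓
  (6) {N, K}: 1/2 true — not all ✓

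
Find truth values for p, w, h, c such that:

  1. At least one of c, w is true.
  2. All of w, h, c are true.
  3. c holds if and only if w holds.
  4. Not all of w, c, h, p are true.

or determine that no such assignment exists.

p = False, w = True, h = True, c = True

  (1) {c, w}: 2 true — at least one ✓
  (2) {w, h, c}: all 3 true ✓
  (3) c=T, w=T — same ✓
  (4) {w, c, h, p}: 3/4 true — not all ✓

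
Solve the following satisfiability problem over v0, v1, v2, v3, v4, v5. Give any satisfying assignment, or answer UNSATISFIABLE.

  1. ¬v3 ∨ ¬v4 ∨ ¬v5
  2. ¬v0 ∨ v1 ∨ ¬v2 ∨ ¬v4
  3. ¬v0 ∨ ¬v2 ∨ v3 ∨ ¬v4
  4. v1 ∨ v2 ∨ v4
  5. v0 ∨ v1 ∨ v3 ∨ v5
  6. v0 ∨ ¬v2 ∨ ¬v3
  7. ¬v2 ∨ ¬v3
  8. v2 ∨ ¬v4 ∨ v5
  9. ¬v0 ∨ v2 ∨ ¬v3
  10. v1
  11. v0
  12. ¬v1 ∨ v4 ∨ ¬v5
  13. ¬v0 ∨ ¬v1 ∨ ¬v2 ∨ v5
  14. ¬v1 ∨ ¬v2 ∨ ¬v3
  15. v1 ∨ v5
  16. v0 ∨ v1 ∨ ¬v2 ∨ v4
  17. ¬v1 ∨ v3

Case v0 = True:
  (v1) forces v1 = True.
  (¬v1 ∨ v3) forces v3 = True.
  (¬v2 ∨ ¬v3) forces v2 = False.
  Clause (¬v0 ∨ v2 ∨ ¬v3) is falsified — contradiction.
Case v0 = False:
  Clause (v0) is falsified — contradiction.
Both cases fail, so the formula is unsatisfiable.

UNSATISFIABLE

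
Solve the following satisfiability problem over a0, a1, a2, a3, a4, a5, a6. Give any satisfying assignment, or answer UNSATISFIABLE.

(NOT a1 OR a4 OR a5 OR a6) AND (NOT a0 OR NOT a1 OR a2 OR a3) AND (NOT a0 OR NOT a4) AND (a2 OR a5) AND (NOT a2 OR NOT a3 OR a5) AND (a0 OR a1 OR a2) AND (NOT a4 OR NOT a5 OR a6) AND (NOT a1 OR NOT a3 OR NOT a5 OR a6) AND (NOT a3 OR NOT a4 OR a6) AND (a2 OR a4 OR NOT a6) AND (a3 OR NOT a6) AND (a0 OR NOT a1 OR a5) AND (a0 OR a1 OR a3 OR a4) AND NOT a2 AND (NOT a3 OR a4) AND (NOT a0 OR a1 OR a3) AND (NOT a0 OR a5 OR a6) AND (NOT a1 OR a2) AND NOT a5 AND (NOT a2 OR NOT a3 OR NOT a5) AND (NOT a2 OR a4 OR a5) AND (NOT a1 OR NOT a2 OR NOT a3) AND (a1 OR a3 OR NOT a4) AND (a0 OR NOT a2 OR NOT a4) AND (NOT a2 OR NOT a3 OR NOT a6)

UNSATISFIABLE

Case a2 = True:
  Clause (NOT a2) is falsified — contradiction.
Case a2 = False:
  (a2 OR a5) forces a5 = True.
  Clause (NOT a5) is falsified — contradiction.
Both cases fail, so the formula is unsatisfiable.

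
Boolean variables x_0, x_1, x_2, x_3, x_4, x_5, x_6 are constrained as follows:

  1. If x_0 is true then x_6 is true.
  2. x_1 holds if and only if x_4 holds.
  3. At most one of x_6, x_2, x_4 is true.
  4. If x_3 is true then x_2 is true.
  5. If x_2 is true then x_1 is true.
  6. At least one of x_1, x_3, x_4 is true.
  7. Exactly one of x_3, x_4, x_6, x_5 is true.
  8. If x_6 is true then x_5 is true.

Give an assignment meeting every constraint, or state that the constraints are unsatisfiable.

x_0 = False, x_1 = True, x_2 = False, x_3 = False, x_4 = True, x_5 = False, x_6 = False

  (1) x_0=F ⇒ x_6: vacuous ✓
  (2) x_1=T, x_4=T — same ✓
  (3) {x_6, x_2, x_4}: 1 true — at most one ✓
  (4) x_3=F ⇒ x_2: vacuous ✓
  (5) x_2=F ⇒ x_1: vacuous ✓
  (6) {x_1, x_3, x_4}: 2 true — at least one ✓
  (7) {x_3, x_4, x_6, x_5}: 1 true — exactly one ✓
  (8) x_6=F ⇒ x_5: vacuous ✓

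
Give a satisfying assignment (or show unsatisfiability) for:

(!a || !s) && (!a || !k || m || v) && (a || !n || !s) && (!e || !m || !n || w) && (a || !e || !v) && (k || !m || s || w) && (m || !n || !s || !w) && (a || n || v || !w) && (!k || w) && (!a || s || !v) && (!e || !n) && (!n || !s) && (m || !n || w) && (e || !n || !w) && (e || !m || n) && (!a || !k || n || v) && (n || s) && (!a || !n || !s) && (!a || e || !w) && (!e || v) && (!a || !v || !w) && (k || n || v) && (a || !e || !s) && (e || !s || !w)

v = True; s = True; a = False; e = False; k = False; m = False; n = False; w = False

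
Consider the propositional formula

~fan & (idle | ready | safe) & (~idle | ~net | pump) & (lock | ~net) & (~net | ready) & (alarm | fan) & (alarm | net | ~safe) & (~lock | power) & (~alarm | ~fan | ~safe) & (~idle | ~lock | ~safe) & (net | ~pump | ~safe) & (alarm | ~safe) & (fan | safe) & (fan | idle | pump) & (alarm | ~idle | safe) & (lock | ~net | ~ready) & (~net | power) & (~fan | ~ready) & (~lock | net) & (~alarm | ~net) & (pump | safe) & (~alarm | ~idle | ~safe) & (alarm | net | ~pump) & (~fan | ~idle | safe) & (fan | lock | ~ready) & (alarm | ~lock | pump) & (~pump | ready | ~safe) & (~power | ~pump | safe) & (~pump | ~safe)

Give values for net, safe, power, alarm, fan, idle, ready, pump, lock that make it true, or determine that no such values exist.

Case fan = True:
  Clause (~fan) is falsified — contradiction.
Case fan = False:
  (alarm | fan) forces alarm = True.
  (fan | safe) forces safe = True.
  (~alarm | ~net) forces net = False.
  (net | ~pump | ~safe) forces pump = False.
  (fan | idle | pump) forces idle = True.
  Clause (~alarm | ~idle | ~safe) is falsified — contradiction.
Both cases fail, so the formula is unsatisfiable.

Unsatisfiable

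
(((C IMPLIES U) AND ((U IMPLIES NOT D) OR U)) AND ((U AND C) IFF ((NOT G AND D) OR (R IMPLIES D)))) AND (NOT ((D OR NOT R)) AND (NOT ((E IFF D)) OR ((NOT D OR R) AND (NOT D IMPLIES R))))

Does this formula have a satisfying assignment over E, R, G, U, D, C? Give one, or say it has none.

E: False, R: True, G: False, U: True, D: False, C: False

  ((C IMPLIES U) AND ((U IMPLIES NOT D) OR U)) AND ((U AND C) IFF ((NOT G AND D) OR (R IMPLIES D))) = True
    (C IMPLIES U) AND ((U IMPLIES NOT D) OR U) = True
      C IMPLIES U = True
      (U IMPLIES NOT D) OR U = True
        U IMPLIES NOT D = True
          NOT D = True
    (U AND C) IFF ((NOT G AND D) OR (R IMPLIES D)) = True
      U AND C = False
      (NOT G AND D) OR (R IMPLIES D) = False
        NOT G AND D = False
          NOT G = True
        R IMPLIES D = False
  NOT ((D OR NOT R)) AND (NOT ((E IFF D)) OR ((NOT D OR R) AND (NOT D IMPLIES R))) = True
    NOT ((D OR NOT R)) = True
      D OR NOT R = False
        NOT R = False
    NOT ((E IFF D)) OR ((NOT D OR R) AND (NOT D IMPLIES R)) = True
      NOT ((E IFF D)) = False
        E IFF D = True
      (NOT D OR R) AND (NOT D IMPLIES R) = True
        NOT D OR R = True
          NOT D = True
        NOT D IMPLIES R = True
          NOT D = True
Both conjuncts True, so the formula holds.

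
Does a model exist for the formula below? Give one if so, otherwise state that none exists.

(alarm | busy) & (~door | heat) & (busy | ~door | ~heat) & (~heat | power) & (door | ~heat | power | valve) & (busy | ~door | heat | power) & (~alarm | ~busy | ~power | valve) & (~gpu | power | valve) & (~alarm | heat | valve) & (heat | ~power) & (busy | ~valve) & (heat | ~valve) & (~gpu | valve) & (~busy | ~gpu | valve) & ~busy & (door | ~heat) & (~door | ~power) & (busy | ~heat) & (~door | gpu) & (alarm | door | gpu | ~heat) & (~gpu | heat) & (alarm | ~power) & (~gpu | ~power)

Case busy = True:
  Clause (~busy) is falsified — contradiction.
Case busy = False:
  (alarm | busy) forces alarm = True.
  (busy | ~valve) forces valve = False.
  (~alarm | heat | valve) forces heat = True.
  Clause (busy | ~heat) is falsified — contradiction.
Both cases fail, so the formula is unsatisfiable.

The formula is unsatisfiable.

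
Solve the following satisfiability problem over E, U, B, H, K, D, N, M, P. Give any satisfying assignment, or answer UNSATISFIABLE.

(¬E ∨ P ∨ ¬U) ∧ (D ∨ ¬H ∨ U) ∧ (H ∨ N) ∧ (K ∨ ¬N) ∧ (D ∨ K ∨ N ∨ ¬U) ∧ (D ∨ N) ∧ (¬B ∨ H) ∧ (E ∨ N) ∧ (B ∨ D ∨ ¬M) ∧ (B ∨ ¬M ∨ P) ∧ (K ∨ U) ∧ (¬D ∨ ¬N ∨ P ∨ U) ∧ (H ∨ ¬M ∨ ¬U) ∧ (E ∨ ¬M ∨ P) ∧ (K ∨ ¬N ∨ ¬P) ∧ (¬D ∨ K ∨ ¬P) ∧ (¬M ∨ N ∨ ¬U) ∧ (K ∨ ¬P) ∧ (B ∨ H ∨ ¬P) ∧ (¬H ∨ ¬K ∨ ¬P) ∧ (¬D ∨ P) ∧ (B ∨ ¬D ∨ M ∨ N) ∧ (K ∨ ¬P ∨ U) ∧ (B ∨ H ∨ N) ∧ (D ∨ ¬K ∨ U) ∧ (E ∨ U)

Set E = False.
  then (E ∨ N) forces N = True.
  then (E ∨ U) forces U = True.
  then (K ∨ ¬N) forces K = True.
Set B = True.
  then (¬B ∨ H) forces H = True.
  then (¬H ∨ ¬K ∨ ¬P) forces P = False.
  then (¬D ∨ P) forces D = False.
  then (E ∨ ¬M ∨ P) forces M = False.
All clauses satisfied.

E=F; U=T; B=T; H=T; K=T; D=F; N=T; M=F; P=F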